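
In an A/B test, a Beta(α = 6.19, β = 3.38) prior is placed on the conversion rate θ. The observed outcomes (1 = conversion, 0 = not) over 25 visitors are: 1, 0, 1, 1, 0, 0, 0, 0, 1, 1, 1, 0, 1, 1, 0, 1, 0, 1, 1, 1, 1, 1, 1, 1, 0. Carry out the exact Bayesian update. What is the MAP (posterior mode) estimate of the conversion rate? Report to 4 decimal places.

0.6506

The Beta prior is conjugate to a Binomial/Bernoulli likelihood; the update adds successes to α and failures to β.
Posterior: Beta(α+k, β+n−k) = Beta(6.19+16, 3.38+9) = Beta(22.19, 12.38).
Mode of Beta(a,b) for a,b>1 is (a−1)/(a+b−2) = 21.19/32.57 = 0.6506.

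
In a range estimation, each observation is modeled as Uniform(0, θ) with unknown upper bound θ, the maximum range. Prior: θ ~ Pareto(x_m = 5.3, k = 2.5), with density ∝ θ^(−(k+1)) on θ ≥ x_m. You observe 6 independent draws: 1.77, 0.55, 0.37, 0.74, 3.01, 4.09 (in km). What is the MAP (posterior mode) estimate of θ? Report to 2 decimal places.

5.30

A Pareto(scale x_m, shape k) prior on the upper bound θ of Uniform(0, θ) is conjugate: posterior is Pareto(max(x_m, max xᵢ), k + n).
Sample maximum = 4.09; prior scale x_m = 5.3 → posterior scale = max = 5.30.
Posterior shape = 2.5 + 6 = 8.5.
The Pareto density is decreasing on [x_m, ∞), so the mode is x_m = 5.30.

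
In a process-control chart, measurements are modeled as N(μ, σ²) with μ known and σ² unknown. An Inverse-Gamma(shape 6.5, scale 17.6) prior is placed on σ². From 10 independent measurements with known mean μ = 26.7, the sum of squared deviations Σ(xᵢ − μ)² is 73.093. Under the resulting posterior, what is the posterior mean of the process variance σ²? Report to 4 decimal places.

With known mean μ and an Inverse-Gamma(α, β) prior on σ², the Normal likelihood is conjugate: posterior is Inv-Gamma(α + n/2, β + Σ(xᵢ−μ)²/2).
Posterior: Inv-Gamma(6.5 + 10/2, 17.6 + 73.093/2) = Inv-Gamma(11.50, 54.1465).
E[σ²|data] = β/(α−1) = 54.1465/10.50 = 5.1568.

5.1568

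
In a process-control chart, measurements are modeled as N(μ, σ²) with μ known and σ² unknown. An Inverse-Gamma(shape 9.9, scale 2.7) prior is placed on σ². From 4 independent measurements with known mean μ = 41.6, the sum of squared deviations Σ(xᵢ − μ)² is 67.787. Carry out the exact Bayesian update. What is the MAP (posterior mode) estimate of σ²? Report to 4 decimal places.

With known mean μ and an Inverse-Gamma(α, β) prior on σ², the Normal likelihood is conjugate: posterior is Inv-Gamma(α + n/2, β + Σ(xᵢ−μ)²/2).
Posterior: Inv-Gamma(9.9 + 4/2, 2.7 + 67.787/2) = Inv-Gamma(11.90, 36.5935).
Mode = β/(α+1) = 36.5935/12.90 = 2.8367.

2.8367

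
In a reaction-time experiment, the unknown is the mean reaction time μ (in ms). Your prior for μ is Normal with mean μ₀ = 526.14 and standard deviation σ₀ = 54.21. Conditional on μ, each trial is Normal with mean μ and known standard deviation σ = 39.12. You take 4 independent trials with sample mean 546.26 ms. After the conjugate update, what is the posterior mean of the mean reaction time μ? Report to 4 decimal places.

543.9423

For Normal data with known variance σ², a Normal(μ₀, σ₀²) prior on μ is conjugate. Posterior precision = 1/σ₀² + n/σ²; posterior mean is the precision-weighted average of μ₀ and x̄.
n·x̄ = 4·546.26 = 2185.04.
σ₀² = 54.21² = 2938.7241, σ² = 39.12² = 1530.3744; σ² + n·σ₀² = 1530.3744 + 4·2938.7241 = 13285.2708.
Posterior mean = (μ₀/σ₀² + n·x̄/σ²)/(1/σ₀² + n/σ²) = (σ²·μ₀ + σ₀²·n·x̄)/(σ² + n·σ₀²) = (1530.3744·526.14 + 2938.7241·2185.04)/13285.2708 = 7226420.89428/13285.2708 = 543.9423.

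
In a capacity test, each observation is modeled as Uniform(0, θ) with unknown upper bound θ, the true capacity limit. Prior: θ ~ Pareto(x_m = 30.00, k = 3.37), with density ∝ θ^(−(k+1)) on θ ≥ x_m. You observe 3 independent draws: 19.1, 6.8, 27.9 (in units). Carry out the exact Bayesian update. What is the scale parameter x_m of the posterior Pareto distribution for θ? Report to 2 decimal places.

30.00

A Pareto(scale x_m, shape k) prior on the upper bound θ of Uniform(0, θ) is conjugate: posterior is Pareto(max(x_m, max xᵢ), k + n).
Sample maximum = 27.9; prior scale x_m = 30.00 → posterior scale = max = 30.00.
Posterior shape = 3.37 + 3 = 6.37.
Posterior scale x_m = 30.00.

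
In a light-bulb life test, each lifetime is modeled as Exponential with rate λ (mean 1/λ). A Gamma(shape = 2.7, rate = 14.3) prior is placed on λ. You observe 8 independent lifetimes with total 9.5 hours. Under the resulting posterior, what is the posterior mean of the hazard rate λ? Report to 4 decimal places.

With a Gamma(shape α, rate β) prior on the exponential rate λ, the posterior after n observations with total T = Σxᵢ is Gamma(α+n, β+T).
Posterior: Gamma(2.7+8, 14.3+9.5) = Gamma(10.7, 23.8).
Posterior mean of λ = α/β = 10.7/23.8 = 0.4496.

0.4496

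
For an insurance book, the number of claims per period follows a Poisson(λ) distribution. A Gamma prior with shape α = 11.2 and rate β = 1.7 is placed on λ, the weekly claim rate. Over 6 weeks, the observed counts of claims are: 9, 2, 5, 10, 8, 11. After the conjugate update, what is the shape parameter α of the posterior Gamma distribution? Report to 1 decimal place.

With a Gamma(shape α, rate β) prior, the Poisson likelihood is conjugate: the posterior is Gamma(α + ΣXᵢ, β + n).
Sum of counts S = 45 over n = 6 weeks.
Posterior: Gamma(α+S, β+n) = Gamma(11.2+45, 1.7+6) = Gamma(56.2, 7.7).
Posterior α = 56.2.

56.2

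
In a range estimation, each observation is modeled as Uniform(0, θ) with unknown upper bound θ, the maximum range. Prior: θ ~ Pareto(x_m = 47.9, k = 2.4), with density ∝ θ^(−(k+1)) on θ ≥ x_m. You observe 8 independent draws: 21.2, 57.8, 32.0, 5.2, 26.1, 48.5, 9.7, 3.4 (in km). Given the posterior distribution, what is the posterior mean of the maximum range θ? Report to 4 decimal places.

63.9489

A Pareto(scale x_m, shape k) prior on the upper bound θ of Uniform(0, θ) is conjugate: posterior is Pareto(max(x_m, max xᵢ), k + n).
Sample maximum = 57.8; prior scale x_m = 47.9 → posterior scale = max = 57.8.
Posterior shape = 2.4 + 8 = 10.4.
E[θ|data] = k·x_m/(k−1) = 10.4·57.8/9.4 = 63.9489.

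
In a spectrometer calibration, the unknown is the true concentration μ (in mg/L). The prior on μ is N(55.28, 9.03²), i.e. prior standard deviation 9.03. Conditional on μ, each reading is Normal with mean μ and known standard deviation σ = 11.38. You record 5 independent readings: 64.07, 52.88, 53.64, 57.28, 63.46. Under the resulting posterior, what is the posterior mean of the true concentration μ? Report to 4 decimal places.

57.5462

For Normal data with known variance σ², a Normal(μ₀, σ₀²) prior on μ is conjugate. Posterior precision = 1/σ₀² + n/σ²; posterior mean is the precision-weighted average of μ₀ and x̄.
Σxᵢ = 64.07 + 52.88 + 53.64 + 57.28 + 63.46 = 291.33, so n·x̄ = 291.33.
σ₀² = 9.03² = 81.5409, σ² = 11.38² = 129.5044; σ² + n·σ₀² = 129.5044 + 5·81.5409 = 537.2089.
Posterior mean = (μ₀/σ₀² + n·x̄/σ²)/(1/σ₀² + n/σ²) = (σ²·μ₀ + σ₀²·n·x̄)/(σ² + n·σ₀²) = (129.5044·55.28 + 81.5409·291.33)/537.2089 = 30914.313629/537.2089 = 57.5462.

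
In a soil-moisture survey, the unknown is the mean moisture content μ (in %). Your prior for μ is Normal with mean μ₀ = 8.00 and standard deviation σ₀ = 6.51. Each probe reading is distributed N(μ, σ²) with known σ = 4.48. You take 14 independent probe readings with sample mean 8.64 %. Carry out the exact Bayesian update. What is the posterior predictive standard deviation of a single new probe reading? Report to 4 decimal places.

For Normal data with known variance σ², a Normal(μ₀, σ₀²) prior on μ is conjugate. Posterior precision = 1/σ₀² + n/σ²; posterior mean is the precision-weighted average of μ₀ and x̄.
σ₀² = 6.51² = 42.3801, σ² = 4.48² = 20.0704; σ² + n·σ₀² = 20.0704 + 14·42.3801 = 613.3918.
Posterior precision = 1/σ₀² + n/σ² = 1/42.3801 + 14/20.0704 = (σ² + n·σ₀²)/(σ₀²σ²) = 613.3918/(42.3801·20.0704); posterior variance σₙ² = σ₀²σ²/(σ² + n·σ₀²) = 42.3801·20.0704/613.3918 = 1.386692.
Predictive variance for one new observation = σₙ² + σ² = 42.3801·20.0704/613.3918 + 20.0704 = σ²·(σ₀² + 613.3918)/613.3918 = 20.0704·655.7719/613.3918 = 21.457092; SD = √(20.0704·655.7719/613.3918) = 4.6322.

4.6322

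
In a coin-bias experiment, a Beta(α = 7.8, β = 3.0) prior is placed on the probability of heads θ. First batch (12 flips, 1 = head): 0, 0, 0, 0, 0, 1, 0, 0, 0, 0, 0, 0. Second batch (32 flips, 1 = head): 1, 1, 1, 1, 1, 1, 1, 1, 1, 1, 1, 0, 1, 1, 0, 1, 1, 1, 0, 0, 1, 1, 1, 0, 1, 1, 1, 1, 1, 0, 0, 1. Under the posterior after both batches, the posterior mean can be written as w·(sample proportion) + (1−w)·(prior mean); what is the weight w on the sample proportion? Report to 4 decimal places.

0.8029

The Beta prior is conjugate to a Binomial/Bernoulli likelihood; the update adds successes to α and failures to β.
Total number of flips: n = 12 + 32 = 44.
Posterior mean = (α₀+k)/(α₀+β₀+n) = [n/(α₀+β₀+n)]·(k/n) + [(α₀+β₀)/(α₀+β₀+n)]·α₀/(α₀+β₀), so only n and the prior enter the weight.
The weight on the data is w = n/(α₀+β₀+n) = 44/(7.8+3.0+44) = 44/54.8 = 0.8029.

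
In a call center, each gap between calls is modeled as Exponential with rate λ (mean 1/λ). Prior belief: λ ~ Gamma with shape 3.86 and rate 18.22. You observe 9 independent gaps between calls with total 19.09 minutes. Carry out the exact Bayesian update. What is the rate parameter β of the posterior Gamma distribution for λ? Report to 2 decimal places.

37.31

With a Gamma(shape α, rate β) prior on the exponential rate λ, the posterior after n observations with total T = Σxᵢ is Gamma(α+n, β+T).
Posterior: Gamma(3.86+9, 18.22+19.09) = Gamma(12.86, 37.31).
Posterior β = 37.31.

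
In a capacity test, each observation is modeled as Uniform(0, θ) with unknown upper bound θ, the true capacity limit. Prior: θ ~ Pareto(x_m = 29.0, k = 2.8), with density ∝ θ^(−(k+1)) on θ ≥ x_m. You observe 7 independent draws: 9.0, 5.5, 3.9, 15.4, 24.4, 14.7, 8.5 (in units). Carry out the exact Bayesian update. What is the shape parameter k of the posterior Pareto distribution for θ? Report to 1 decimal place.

9.8

A Pareto(scale x_m, shape k) prior on the upper bound θ of Uniform(0, θ) is conjugate: posterior is Pareto(max(x_m, max xᵢ), k + n).
Sample maximum = 24.4; prior scale x_m = 29.0 → posterior scale = max = 29.0.
Posterior shape = 2.8 + 7 = 9.8.
Posterior shape k = 9.8.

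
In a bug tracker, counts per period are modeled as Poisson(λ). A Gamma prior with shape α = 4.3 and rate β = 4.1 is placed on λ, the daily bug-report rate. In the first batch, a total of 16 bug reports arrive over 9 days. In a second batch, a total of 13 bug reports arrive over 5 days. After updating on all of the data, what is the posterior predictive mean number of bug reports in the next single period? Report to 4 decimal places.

With a Gamma(shape α, rate β) prior, the Poisson likelihood is conjugate: the posterior is Gamma(α + ΣXᵢ, β + n).
After batch 1: Gamma(α+S, β+n) = Gamma(4.3+16, 4.1+9) = Gamma(20.3, 13.1).
After batch 2: Gamma(α+S, β+n) = Gamma(20.3+13, 13.1+5) = Gamma(33.3, 18.1).
The predictive distribution for one future period is NegBinom with mean α/β = 1.8398.

1.8398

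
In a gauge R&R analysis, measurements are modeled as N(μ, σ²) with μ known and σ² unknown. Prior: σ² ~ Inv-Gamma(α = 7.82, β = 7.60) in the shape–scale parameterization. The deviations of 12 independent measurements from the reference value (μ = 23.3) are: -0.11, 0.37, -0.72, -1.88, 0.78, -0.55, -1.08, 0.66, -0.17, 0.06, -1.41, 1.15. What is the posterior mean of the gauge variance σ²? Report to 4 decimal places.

0.9851

With known mean μ and an Inverse-Gamma(α, β) prior on σ², the Normal likelihood is conjugate: posterior is Inv-Gamma(α + n/2, β + Σ(xᵢ−μ)²/2).
Σ(xᵢ−μ)² = (-0.11)² + (0.37)² + (-0.72)² + (-1.88)² + (0.78)² + (-0.55)² + (-1.08)² + (0.66)² + (-0.17)² + (0.06)² + (-1.41)² + (1.15)² = 10.0578.
Posterior: Inv-Gamma(7.82 + 12/2, 7.60 + 10.0578/2) = Inv-Gamma(13.82, 12.62890).
E[σ²|data] = β/(α−1) = 12.62890/12.82 = 0.9851.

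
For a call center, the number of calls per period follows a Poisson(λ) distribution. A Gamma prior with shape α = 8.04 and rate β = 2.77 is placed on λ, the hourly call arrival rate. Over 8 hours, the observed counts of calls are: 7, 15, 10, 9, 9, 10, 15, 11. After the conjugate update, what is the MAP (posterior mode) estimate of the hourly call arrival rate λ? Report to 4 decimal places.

With a Gamma(shape α, rate β) prior, the Poisson likelihood is conjugate: the posterior is Gamma(α + ΣXᵢ, β + n).
Sum of counts S = 86 over n = 8 hours.
Posterior: Gamma(α+S, β+n) = Gamma(8.04+86, 2.77+8) = Gamma(94.04, 10.77).
Mode of Gamma(α,β) for α≥1 is (α−1)/β = 93.04/10.77 = 8.6388.

8.6388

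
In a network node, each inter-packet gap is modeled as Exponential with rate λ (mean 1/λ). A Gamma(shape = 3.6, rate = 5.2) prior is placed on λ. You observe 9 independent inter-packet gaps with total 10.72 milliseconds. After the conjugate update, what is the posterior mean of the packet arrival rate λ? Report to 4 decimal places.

With a Gamma(shape α, rate β) prior on the exponential rate λ, the posterior after n observations with total T = Σxᵢ is Gamma(α+n, β+T).
Posterior: Gamma(3.6+9, 5.2+10.72) = Gamma(12.6, 15.92).
Posterior mean of λ = α/β = 12.6/15.92 = 0.7915.

0.7915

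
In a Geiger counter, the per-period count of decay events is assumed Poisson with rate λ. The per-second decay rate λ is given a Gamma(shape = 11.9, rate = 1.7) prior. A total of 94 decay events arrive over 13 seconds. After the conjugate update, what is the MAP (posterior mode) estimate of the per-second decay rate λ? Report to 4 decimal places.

With a Gamma(shape α, rate β) prior, the Poisson likelihood is conjugate: the posterior is Gamma(α + ΣXᵢ, β + n).
Posterior: Gamma(α+S, β+n) = Gamma(11.9+94, 1.7+13) = Gamma(105.9, 14.7).
Mode of Gamma(α,β) for α≥1 is (α−1)/β = 104.9/14.7 = 7.1361.

7.1361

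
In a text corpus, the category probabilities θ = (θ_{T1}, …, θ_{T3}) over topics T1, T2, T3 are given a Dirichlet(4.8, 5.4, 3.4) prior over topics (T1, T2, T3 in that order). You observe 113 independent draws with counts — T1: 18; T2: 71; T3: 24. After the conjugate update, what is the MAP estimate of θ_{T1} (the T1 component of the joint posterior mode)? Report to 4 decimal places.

0.1764

The Dirichlet prior is conjugate to the Multinomial likelihood: each posterior αⱼ = prior αⱼ + observed count nⱼ.
Posterior concentration: (22.8, 76.4, 27.4), total = 126.6.
Joint mode component: (α_{T1}−1)/(Σα−K) = 21.8/123.6 = 0.1764.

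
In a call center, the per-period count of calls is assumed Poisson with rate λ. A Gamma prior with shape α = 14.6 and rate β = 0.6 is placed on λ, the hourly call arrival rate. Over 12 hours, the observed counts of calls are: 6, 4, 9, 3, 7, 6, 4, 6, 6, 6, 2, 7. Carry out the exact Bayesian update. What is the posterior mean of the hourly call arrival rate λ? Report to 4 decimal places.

6.3968

With a Gamma(shape α, rate β) prior, the Poisson likelihood is conjugate: the posterior is Gamma(α + ΣXᵢ, β + n).
Sum of counts S = 66 over n = 12 hours.
Posterior: Gamma(α+S, β+n) = Gamma(14.6+66, 0.6+12) = Gamma(80.6, 12.6).
Posterior mean = α/β = 80.6/12.6 = 6.3968.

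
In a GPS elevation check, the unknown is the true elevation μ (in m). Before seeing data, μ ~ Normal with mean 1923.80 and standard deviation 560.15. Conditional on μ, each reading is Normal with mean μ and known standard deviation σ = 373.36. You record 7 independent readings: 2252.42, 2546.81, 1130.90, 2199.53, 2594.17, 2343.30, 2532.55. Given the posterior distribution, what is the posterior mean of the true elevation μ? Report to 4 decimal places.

For Normal data with known variance σ², a Normal(μ₀, σ₀²) prior on μ is conjugate. Posterior precision = 1/σ₀² + n/σ²; posterior mean is the precision-weighted average of μ₀ and x̄.
Σxᵢ = 2252.42 + 2546.81 + 1130.90 + 2199.53 + 2594.17 + 2343.30 + 2532.55 = 15599.68, so n·x̄ = 15599.68.
σ₀² = 560.15² = 313768.0225, σ² = 373.36² = 139397.6896; σ² + n·σ₀² = 139397.6896 + 7·313768.0225 = 2335773.8471.
Posterior mean = (μ₀/σ₀² + n·x̄/σ²)/(1/σ₀² + n/σ²) = (σ²·μ₀ + σ₀²·n·x̄)/(σ² + n·σ₀²) = (139397.6896·1923.80 + 313768.0225·15599.68)/2335773.8471 = 5162854020.48528/2335773.8471 = 2210.3399.

2210.3399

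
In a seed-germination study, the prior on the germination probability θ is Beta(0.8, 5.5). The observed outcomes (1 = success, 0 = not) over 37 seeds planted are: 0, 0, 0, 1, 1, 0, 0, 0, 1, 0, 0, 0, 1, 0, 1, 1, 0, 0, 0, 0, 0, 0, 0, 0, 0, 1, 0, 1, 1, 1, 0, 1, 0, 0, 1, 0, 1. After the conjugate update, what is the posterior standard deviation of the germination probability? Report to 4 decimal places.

The Beta prior is conjugate to a Binomial/Bernoulli likelihood; the update adds successes to α and failures to β.
Posterior: Beta(α+k, β+n−k) = Beta(0.8+13, 5.5+24) = Beta(13.8, 29.5).
Var = αβ/((α+β)²(α+β+1)) = 13.8·29.5/(43.3²·44.3) = 0.00490142; SD = √0.00490142 = 0.0700.

0.0700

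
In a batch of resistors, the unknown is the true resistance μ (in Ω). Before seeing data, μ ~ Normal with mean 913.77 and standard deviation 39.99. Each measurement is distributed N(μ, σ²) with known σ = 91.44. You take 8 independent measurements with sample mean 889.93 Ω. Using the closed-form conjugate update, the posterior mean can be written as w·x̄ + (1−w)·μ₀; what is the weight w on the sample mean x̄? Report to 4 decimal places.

For Normal data with known variance σ², a Normal(μ₀, σ₀²) prior on μ is conjugate. Posterior precision = 1/σ₀² + n/σ²; posterior mean is the precision-weighted average of μ₀ and x̄.
σ₀² = 39.99² = 1599.2001, σ² = 91.44² = 8361.2736. Prior precision 1/σ₀² = 1/1599.2001; data precision n/σ² = 8/8361.2736.
w = (n/σ²)/(1/σ₀² + n/σ²) = n·σ₀²/(σ² + n·σ₀²) = 8·1599.2001/(8361.2736 + 8·1599.2001) = 12793.6008/21154.8744 = 0.6048.

0.6048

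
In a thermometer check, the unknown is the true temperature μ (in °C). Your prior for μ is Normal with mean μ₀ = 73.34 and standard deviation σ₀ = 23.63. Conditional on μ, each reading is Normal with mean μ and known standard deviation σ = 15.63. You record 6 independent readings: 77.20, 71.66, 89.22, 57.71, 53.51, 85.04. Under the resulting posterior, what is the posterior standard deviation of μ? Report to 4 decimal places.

For Normal data with known variance σ², a Normal(μ₀, σ₀²) prior on μ is conjugate. Posterior precision = 1/σ₀² + n/σ²; posterior mean is the precision-weighted average of μ₀ and x̄.
σ₀² = 23.63² = 558.3769, σ² = 15.63² = 244.2969; σ² + n·σ₀² = 244.2969 + 6·558.3769 = 3594.5583.
Posterior precision = 1/σ₀² + n/σ² = 1/558.3769 + 6/244.2969 = (σ² + n·σ₀²)/(σ₀²σ²) = 3594.5583/(558.3769·244.2969); posterior variance σₙ² = σ₀²σ²/(σ² + n·σ₀²) = 558.3769·244.2969/3594.5583 = 37.948959.
Posterior SD = √σₙ² = √(558.3769·244.2969/3594.5583) = 6.1603.

6.1603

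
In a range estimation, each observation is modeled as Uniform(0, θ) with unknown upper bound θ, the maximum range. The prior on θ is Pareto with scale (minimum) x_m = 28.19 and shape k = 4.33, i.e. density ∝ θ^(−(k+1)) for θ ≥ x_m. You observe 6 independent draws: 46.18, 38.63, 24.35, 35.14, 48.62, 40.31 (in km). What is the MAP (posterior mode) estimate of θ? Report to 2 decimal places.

A Pareto(scale x_m, shape k) prior on the upper bound θ of Uniform(0, θ) is conjugate: posterior is Pareto(max(x_m, max xᵢ), k + n).
Sample maximum = 48.62; prior scale x_m = 28.19 → posterior scale = max = 48.62.
Posterior shape = 4.33 + 6 = 10.33.
The Pareto density is decreasing on [x_m, ∞), so the mode is x_m = 48.62.

48.62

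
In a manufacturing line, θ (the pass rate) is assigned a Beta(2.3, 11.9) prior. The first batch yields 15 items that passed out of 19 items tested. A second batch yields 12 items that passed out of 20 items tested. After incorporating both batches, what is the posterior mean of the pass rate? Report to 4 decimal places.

0.5508

The Beta prior is conjugate to a Binomial/Bernoulli likelihood; the update adds successes to α and failures to β.
After batch 1: Beta(2.3+15, 11.9+4) = Beta(17.3, 15.9).
After batch 2: Beta(17.3+12, 15.9+8) = Beta(29.3, 23.9).
Posterior mean = α/(α+β) = 29.3/53.2 = 0.5508.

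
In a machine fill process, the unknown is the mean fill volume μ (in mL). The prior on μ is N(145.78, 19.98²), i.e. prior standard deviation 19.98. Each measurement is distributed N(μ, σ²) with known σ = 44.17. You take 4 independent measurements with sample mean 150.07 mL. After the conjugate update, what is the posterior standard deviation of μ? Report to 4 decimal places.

14.8164

For Normal data with known variance σ², a Normal(μ₀, σ₀²) prior on μ is conjugate. Posterior precision = 1/σ₀² + n/σ²; posterior mean is the precision-weighted average of μ₀ and x̄.
σ₀² = 19.98² = 399.2004, σ² = 44.17² = 1950.9889; σ² + n·σ₀² = 1950.9889 + 4·399.2004 = 3547.7905.
Posterior precision = 1/σ₀² + n/σ² = 1/399.2004 + 4/1950.9889 = (σ² + n·σ₀²)/(σ₀²σ²) = 3547.7905/(399.2004·1950.9889); posterior variance σₙ² = σ₀²σ²/(σ² + n·σ₀²) = 399.2004·1950.9889/3547.7905 = 219.526928.
Posterior SD = √σₙ² = √(399.2004·1950.9889/3547.7905) = 14.8164.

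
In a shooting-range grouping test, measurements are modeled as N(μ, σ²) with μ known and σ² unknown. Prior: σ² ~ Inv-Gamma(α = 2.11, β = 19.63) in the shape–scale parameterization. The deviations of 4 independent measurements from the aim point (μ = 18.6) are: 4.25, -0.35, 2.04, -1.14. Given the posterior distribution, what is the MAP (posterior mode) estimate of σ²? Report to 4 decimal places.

With known mean μ and an Inverse-Gamma(α, β) prior on σ², the Normal likelihood is conjugate: posterior is Inv-Gamma(α + n/2, β + Σ(xᵢ−μ)²/2).
Σ(xᵢ−μ)² = (4.25)² + (-0.35)² + (2.04)² + (-1.14)² = 23.6462.
Posterior: Inv-Gamma(2.11 + 4/2, 19.63 + 23.6462/2) = Inv-Gamma(4.11, 31.45310).
Mode = β/(α+1) = 31.45310/5.11 = 6.1552.

6.1552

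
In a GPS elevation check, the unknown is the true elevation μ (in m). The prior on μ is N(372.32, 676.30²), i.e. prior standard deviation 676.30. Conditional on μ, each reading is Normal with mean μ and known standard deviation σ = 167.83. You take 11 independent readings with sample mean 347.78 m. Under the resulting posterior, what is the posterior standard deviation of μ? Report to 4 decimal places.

50.4616

For Normal data with known variance σ², a Normal(μ₀, σ₀²) prior on μ is conjugate. Posterior precision = 1/σ₀² + n/σ²; posterior mean is the precision-weighted average of μ₀ and x̄.
σ₀² = 676.30² = 457381.69, σ² = 167.83² = 28166.9089; σ² + n·σ₀² = 28166.9089 + 11·457381.69 = 5059365.4989.
Posterior precision = 1/σ₀² + n/σ² = 1/457381.69 + 11/28166.9089 = (σ² + n·σ₀²)/(σ₀²σ²) = 5059365.4989/(457381.69·28166.9089); posterior variance σₙ² = σ₀²σ²/(σ² + n·σ₀²) = 457381.69·28166.9089/5059365.4989 = 2546.372346.
Posterior SD = √σₙ² = √(457381.69·28166.9089/5059365.4989) = 50.4616.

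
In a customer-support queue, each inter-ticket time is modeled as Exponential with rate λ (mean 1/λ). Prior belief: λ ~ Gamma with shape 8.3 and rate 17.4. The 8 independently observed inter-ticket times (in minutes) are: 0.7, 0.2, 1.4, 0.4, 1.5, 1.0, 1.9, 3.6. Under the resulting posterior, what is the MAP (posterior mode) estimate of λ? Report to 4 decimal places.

With a Gamma(shape α, rate β) prior on the exponential rate λ, the posterior after n observations with total T = Σxᵢ is Gamma(α+n, β+T).
Sum of observations T = 10.7 minutes; n = 8.
Posterior: Gamma(8.3+8, 17.4+10.7) = Gamma(16.3, 28.1).
Mode = (α−1)/β = 0.5445.

0.5445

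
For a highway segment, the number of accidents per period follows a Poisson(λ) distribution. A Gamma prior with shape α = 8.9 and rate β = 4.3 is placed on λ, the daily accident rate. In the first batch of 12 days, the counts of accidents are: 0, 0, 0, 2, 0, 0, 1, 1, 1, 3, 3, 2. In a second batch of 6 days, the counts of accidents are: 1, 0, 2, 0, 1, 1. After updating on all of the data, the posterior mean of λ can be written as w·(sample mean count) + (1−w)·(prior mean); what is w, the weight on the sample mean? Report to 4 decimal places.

0.8072

With a Gamma(shape α, rate β) prior, the Poisson likelihood is conjugate: the posterior is Gamma(α + ΣXᵢ, β + n).
Total number of days: n = 12 + 6 = 18.
Posterior mean = (α₀+S)/(β₀+n) = [n/(β₀+n)]·(S/n) + [β₀/(β₀+n)]·(α₀/β₀), so only n and β₀ enter the weight.
Weight on data w = n/(β₀+n) = 18/(4.3+18) = 18/22.3 = 0.8072.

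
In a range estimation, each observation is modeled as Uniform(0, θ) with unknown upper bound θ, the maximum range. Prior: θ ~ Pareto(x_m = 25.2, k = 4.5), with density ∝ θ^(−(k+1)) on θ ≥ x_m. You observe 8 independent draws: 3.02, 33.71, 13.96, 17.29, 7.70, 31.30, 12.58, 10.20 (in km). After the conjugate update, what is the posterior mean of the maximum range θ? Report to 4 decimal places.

A Pareto(scale x_m, shape k) prior on the upper bound θ of Uniform(0, θ) is conjugate: posterior is Pareto(max(x_m, max xᵢ), k + n).
Sample maximum = 33.71; prior scale x_m = 25.2 → posterior scale = max = 33.71.
Posterior shape = 4.5 + 8 = 12.5.
E[θ|data] = k·x_m/(k−1) = 12.5·33.71/11.5 = 36.6413.

36.6413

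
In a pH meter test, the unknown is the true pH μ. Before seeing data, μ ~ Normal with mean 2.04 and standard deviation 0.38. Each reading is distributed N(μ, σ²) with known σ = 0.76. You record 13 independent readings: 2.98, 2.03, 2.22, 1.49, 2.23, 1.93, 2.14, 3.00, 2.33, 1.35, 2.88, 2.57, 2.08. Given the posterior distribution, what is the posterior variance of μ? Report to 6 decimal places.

For Normal data with known variance σ², a Normal(μ₀, σ₀²) prior on μ is conjugate. Posterior precision = 1/σ₀² + n/σ²; posterior mean is the precision-weighted average of μ₀ and x̄.
σ₀² = 0.38² = 0.1444, σ² = 0.76² = 0.5776; σ² + n·σ₀² = 0.5776 + 13·0.1444 = 2.4548.
Posterior precision = 1/σ₀² + n/σ² = 1/0.1444 + 13/0.5776 = (σ² + n·σ₀²)/(σ₀²σ²) = 2.4548/(0.1444·0.5776); posterior variance σₙ² = σ₀²σ²/(σ² + n·σ₀²) = 0.1444·0.5776/2.4548 = 0.033976.

0.033976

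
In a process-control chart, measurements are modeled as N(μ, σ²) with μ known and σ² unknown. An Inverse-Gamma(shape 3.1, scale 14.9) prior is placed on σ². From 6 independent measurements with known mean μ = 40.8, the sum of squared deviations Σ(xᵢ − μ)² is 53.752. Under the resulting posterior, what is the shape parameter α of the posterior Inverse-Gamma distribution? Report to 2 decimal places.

With known mean μ and an Inverse-Gamma(α, β) prior on σ², the Normal likelihood is conjugate: posterior is Inv-Gamma(α + n/2, β + Σ(xᵢ−μ)²/2).
Posterior: Inv-Gamma(3.1 + 6/2, 14.9 + 53.752/2) = Inv-Gamma(6.10, 41.7760).
Posterior α = 6.10.

6.10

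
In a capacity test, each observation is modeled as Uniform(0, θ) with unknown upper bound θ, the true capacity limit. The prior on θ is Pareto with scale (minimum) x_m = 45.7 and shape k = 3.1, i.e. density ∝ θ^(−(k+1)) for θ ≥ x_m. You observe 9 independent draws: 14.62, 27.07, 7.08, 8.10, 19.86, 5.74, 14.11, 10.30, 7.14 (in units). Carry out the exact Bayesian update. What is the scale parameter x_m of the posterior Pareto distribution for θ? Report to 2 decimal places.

A Pareto(scale x_m, shape k) prior on the upper bound θ of Uniform(0, θ) is conjugate: posterior is Pareto(max(x_m, max xᵢ), k + n).
Sample maximum = 27.07; prior scale x_m = 45.7 → posterior scale = max = 45.70.
Posterior shape = 3.1 + 9 = 12.1.
Posterior scale x_m = 45.70.

45.70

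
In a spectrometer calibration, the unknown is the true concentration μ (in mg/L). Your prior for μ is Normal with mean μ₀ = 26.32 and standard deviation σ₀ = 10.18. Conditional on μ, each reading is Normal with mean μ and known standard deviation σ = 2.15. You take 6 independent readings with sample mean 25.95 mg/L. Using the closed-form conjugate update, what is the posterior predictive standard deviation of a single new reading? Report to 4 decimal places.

For Normal data with known variance σ², a Normal(μ₀, σ₀²) prior on μ is conjugate. Posterior precision = 1/σ₀² + n/σ²; posterior mean is the precision-weighted average of μ₀ and x̄.
σ₀² = 10.18² = 103.6324, σ² = 2.15² = 4.6225; σ² + n·σ₀² = 4.6225 + 6·103.6324 = 626.4169.
Posterior precision = 1/σ₀² + n/σ² = 1/103.6324 + 6/4.6225 = (σ² + n·σ₀²)/(σ₀²σ²) = 626.4169/(103.6324·4.6225); posterior variance σₙ² = σ₀²σ²/(σ² + n·σ₀²) = 103.6324·4.6225/626.4169 = 0.764732.
Predictive variance for one new observation = σₙ² + σ² = 103.6324·4.6225/626.4169 + 4.6225 = σ²·(σ₀² + 626.4169)/626.4169 = 4.6225·730.0493/626.4169 = 5.387232; SD = √(4.6225·730.0493/626.4169) = 2.3210.

2.3210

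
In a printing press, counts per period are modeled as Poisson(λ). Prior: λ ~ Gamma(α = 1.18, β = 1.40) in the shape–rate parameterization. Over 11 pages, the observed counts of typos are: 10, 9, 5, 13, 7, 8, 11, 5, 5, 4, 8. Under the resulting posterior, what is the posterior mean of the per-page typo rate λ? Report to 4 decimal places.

6.9500

With a Gamma(shape α, rate β) prior, the Poisson likelihood is conjugate: the posterior is Gamma(α + ΣXᵢ, β + n).
Sum of counts S = 85 over n = 11 pages.
Posterior: Gamma(α+S, β+n) = Gamma(1.18+85, 1.40+11) = Gamma(86.18, 12.40).
Posterior mean = α/β = 86.18/12.40 = 6.9500.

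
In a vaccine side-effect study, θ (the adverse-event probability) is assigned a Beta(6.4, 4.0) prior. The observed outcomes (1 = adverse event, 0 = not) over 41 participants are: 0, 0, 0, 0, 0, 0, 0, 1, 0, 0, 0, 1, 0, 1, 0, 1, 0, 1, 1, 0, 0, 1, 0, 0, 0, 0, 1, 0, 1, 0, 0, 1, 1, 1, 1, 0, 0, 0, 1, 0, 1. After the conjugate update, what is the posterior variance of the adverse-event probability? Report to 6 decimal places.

0.004637

The Beta prior is conjugate to a Binomial/Bernoulli likelihood; the update adds successes to α and failures to β.
Posterior: Beta(α+k, β+n−k) = Beta(6.4+15, 4.0+26) = Beta(21.4, 30.0).
Var = αβ/((α+β)²(α+β+1)) = 21.4·30.0/(51.4²·52.4) = 0.004637.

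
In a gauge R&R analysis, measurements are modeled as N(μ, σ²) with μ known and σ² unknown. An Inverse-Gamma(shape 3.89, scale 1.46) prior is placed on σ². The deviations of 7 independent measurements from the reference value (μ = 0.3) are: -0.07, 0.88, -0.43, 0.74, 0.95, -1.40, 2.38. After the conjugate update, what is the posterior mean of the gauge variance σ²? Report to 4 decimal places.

1.0140

With known mean μ and an Inverse-Gamma(α, β) prior on σ², the Normal likelihood is conjugate: posterior is Inv-Gamma(α + n/2, β + Σ(xᵢ−μ)²/2).
Σ(xᵢ−μ)² = (-0.07)² + (0.88)² + (-0.43)² + (0.74)² + (0.95)² + (-1.40)² + (2.38)² = 10.0387.
Posterior: Inv-Gamma(3.89 + 7/2, 1.46 + 10.0387/2) = Inv-Gamma(7.39, 6.47935).
E[σ²|data] = β/(α−1) = 6.47935/6.39 = 1.0140.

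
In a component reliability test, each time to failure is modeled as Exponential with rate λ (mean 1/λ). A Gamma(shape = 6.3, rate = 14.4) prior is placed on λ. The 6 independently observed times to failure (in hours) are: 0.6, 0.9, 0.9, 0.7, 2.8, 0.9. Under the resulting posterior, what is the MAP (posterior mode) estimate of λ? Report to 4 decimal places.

With a Gamma(shape α, rate β) prior on the exponential rate λ, the posterior after n observations with total T = Σxᵢ is Gamma(α+n, β+T).
Sum of observations T = 6.8 hours; n = 6.
Posterior: Gamma(6.3+6, 14.4+6.8) = Gamma(12.3, 21.2).
Mode = (α−1)/β = 0.5330.

0.5330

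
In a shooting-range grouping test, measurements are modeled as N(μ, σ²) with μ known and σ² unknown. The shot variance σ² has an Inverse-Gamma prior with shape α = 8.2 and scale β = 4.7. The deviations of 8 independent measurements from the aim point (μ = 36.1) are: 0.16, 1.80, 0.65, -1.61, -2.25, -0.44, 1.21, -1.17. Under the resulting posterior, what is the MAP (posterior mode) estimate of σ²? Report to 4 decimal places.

With known mean μ and an Inverse-Gamma(α, β) prior on σ², the Normal likelihood is conjugate: posterior is Inv-Gamma(α + n/2, β + Σ(xᵢ−μ)²/2).
Σ(xᵢ−μ)² = (0.16)² + (1.80)² + (0.65)² + (-1.61)² + (-2.25)² + (-0.44)² + (1.21)² + (-1.17)² = 14.3693.
Posterior: Inv-Gamma(8.2 + 8/2, 4.7 + 14.3693/2) = Inv-Gamma(12.20, 11.88465).
Mode = β/(α+1) = 11.88465/13.20 = 0.9004.

0.9004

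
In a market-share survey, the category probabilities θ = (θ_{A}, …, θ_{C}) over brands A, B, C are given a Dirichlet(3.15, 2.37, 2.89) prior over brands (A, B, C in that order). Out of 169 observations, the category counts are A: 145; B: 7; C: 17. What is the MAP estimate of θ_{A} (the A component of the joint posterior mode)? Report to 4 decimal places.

The Dirichlet prior is conjugate to the Multinomial likelihood: each posterior αⱼ = prior αⱼ + observed count nⱼ.
Posterior concentration: (148.15, 9.37, 19.89), total = 177.41.
Joint mode component: (α_{A}−1)/(Σα−K) = 147.15/174.41 = 0.8437.

0.8437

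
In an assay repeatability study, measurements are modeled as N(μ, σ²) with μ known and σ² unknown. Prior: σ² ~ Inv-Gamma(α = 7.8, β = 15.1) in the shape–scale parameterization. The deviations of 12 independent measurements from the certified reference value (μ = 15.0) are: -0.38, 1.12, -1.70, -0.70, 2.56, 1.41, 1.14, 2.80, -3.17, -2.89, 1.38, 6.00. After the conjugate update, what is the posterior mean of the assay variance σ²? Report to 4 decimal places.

4.2565

With known mean μ and an Inverse-Gamma(α, β) prior on σ², the Normal likelihood is conjugate: posterior is Inv-Gamma(α + n/2, β + Σ(xᵢ−μ)²/2).
Σ(xᵢ−μ)² = (-0.38)² + (1.12)² + (-1.70)² + (-0.70)² + (2.56)² + (1.41)² + (1.14)² + (2.80)² + (-3.17)² + (-2.89)² + (1.38)² + (6.00)² = 78.7655.
Posterior: Inv-Gamma(7.8 + 12/2, 15.1 + 78.7655/2) = Inv-Gamma(13.80, 54.48275).
E[σ²|data] = β/(α−1) = 54.48275/12.80 = 4.2565.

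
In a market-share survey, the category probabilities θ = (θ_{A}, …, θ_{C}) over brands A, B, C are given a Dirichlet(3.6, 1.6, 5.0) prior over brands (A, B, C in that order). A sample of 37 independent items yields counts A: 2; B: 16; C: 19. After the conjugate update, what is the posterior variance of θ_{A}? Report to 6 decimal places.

The Dirichlet prior is conjugate to the Multinomial likelihood: each posterior αⱼ = prior αⱼ + observed count nⱼ.
Posterior concentration: (5.6, 17.6, 24.0), total = 47.2.
Var[θ_j] = α_j(Σα−α_j)/((Σα)²(Σα+1)) = 5.6·41.6/(47.2²·48.2) = 0.002169.

0.002169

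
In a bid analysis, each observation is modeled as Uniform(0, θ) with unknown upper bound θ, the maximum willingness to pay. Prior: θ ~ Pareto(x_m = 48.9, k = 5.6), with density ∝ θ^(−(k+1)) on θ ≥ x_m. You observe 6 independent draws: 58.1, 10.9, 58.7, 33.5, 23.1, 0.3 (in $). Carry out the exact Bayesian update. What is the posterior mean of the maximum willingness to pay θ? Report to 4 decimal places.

A Pareto(scale x_m, shape k) prior on the upper bound θ of Uniform(0, θ) is conjugate: posterior is Pareto(max(x_m, max xᵢ), k + n).
Sample maximum = 58.7; prior scale x_m = 48.9 → posterior scale = max = 58.7.
Posterior shape = 5.6 + 6 = 11.6.
E[θ|data] = k·x_m/(k−1) = 11.6·58.7/10.6 = 64.2377.

64.2377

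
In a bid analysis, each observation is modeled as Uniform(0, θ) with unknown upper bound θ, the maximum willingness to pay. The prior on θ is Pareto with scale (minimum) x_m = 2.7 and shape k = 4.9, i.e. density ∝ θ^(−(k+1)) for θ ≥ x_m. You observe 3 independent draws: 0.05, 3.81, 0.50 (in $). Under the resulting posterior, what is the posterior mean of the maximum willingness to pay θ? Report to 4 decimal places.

A Pareto(scale x_m, shape k) prior on the upper bound θ of Uniform(0, θ) is conjugate: posterior is Pareto(max(x_m, max xᵢ), k + n).
Sample maximum = 3.81; prior scale x_m = 2.7 → posterior scale = max = 3.81.
Posterior shape = 4.9 + 3 = 7.9.
E[θ|data] = k·x_m/(k−1) = 7.9·3.81/6.9 = 4.3622.

4.3622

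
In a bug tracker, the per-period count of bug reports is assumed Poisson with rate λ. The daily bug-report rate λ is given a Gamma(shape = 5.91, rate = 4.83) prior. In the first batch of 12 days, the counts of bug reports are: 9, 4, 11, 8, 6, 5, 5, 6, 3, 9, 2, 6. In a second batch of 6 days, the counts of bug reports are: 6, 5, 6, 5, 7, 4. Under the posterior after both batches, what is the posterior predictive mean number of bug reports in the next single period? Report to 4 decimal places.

4.9457

With a Gamma(shape α, rate β) prior, the Poisson likelihood is conjugate: the posterior is Gamma(α + ΣXᵢ, β + n).
Batch 1: sum of counts S = 74 over n = 12 days.
After batch 1: Gamma(α+S, β+n) = Gamma(5.91+74, 4.83+12) = Gamma(79.91, 16.83).
Batch 2: sum of counts S = 33 over n = 6 days.
After batch 2: Gamma(α+S, β+n) = Gamma(79.91+33, 16.83+6) = Gamma(112.91, 22.83).
The predictive distribution for one future period is NegBinom with mean α/β = 4.9457.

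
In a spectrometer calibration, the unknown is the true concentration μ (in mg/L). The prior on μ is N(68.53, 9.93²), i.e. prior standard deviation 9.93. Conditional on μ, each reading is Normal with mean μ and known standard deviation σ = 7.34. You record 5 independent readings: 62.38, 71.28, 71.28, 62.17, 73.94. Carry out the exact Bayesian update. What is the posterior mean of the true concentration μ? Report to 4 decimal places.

For Normal data with known variance σ², a Normal(μ₀, σ₀²) prior on μ is conjugate. Posterior precision = 1/σ₀² + n/σ²; posterior mean is the precision-weighted average of μ₀ and x̄.
Σxᵢ = 62.38 + 71.28 + 71.28 + 62.17 + 73.94 = 341.05, so n·x̄ = 341.05.
σ₀² = 9.93² = 98.6049, σ² = 7.34² = 53.8756; σ² + n·σ₀² = 53.8756 + 5·98.6049 = 546.9001.
Posterior mean = (μ₀/σ₀² + n·x̄/σ²)/(1/σ₀² + n/σ²) = (σ²·μ₀ + σ₀²·n·x̄)/(σ² + n·σ₀²) = (53.8756·68.53 + 98.6049·341.05)/546.9001 = 37321.296013/546.9001 = 68.2415.

68.2415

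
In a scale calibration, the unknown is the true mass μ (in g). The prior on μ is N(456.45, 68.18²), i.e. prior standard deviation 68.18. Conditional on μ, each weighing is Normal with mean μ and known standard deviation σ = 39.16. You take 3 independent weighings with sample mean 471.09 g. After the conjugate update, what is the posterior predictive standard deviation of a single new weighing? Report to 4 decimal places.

For Normal data with known variance σ², a Normal(μ₀, σ₀²) prior on μ is conjugate. Posterior precision = 1/σ₀² + n/σ²; posterior mean is the precision-weighted average of μ₀ and x̄.
σ₀² = 68.18² = 4648.5124, σ² = 39.16² = 1533.5056; σ² + n·σ₀² = 1533.5056 + 3·4648.5124 = 15479.0428.
Posterior precision = 1/σ₀² + n/σ² = 1/4648.5124 + 3/1533.5056 = (σ² + n·σ₀²)/(σ₀²σ²) = 15479.0428/(4648.5124·1533.5056); posterior variance σₙ² = σ₀²σ²/(σ² + n·σ₀²) = 4648.5124·1533.5056/15479.0428 = 460.527171.
Predictive variance for one new observation = σₙ² + σ² = 4648.5124·1533.5056/15479.0428 + 1533.5056 = σ²·(σ₀² + 15479.0428)/15479.0428 = 1533.5056·20127.5552/15479.0428 = 1994.032771; SD = √(1533.5056·20127.5552/15479.0428) = 44.6546.

44.6546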